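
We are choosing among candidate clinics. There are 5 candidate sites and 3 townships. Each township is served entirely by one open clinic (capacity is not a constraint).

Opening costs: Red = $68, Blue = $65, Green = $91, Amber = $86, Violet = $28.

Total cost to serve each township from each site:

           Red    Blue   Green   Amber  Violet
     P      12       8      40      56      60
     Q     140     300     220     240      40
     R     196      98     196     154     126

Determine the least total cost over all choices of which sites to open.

For any fixed open set, each township goes to its cheapest open site; total = fixed + service.
{Blue, Violet}: P→Blue 8, Q→Violet 40, R→Blue 98. Service 146; fixed 93; total 239.
{Violet}: P→Violet 60, Q→Violet 40, R→Violet 126. Service 226; fixed 28; total 254.
{Red, Violet}: service 178 + fixed 96 = 274
{Red, Blue, Green, Amber, Violet}: P→Blue 8, Q→Violet 40, R→Blue 98. Service 146; fixed 338; total 484.
No other subset beats 239.

Minimum total cost: 239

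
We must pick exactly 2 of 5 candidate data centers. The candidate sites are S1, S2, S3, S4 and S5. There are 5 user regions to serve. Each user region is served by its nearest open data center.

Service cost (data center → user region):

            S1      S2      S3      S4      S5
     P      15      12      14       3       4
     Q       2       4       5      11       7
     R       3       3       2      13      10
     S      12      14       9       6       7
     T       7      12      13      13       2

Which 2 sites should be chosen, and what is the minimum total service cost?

Choose S1 and S5; total service cost 18.

With exactly 2 open, each user region uses its cheapest among the chosen.
{S1, S5}: P→S5 4, Q→S1 2, R→S1 3, S→S5 7, T→S5 2. Service cost 18.
{S2, S5}: service cost 20
{S3, S5}: service cost 20
Among all 10 size-2 choices, {S1, S5} is lowest.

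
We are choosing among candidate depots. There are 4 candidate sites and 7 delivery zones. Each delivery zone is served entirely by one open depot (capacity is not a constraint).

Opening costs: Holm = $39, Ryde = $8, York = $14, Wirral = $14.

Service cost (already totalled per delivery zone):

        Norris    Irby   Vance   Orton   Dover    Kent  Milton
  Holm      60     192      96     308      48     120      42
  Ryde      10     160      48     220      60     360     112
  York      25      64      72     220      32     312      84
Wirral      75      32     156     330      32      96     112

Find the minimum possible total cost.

For any fixed open set, each delivery zone goes to its cheapest open site; total = fixed + service.
{Holm, Ryde, Wirral}: Norris→Ryde 10, Irby→Wirral 32, Vance→Ryde 48, Orton→Ryde 220, Dover→Wirral 32, Kent→Wirral 96, Milton→Holm 42. Service 480; fixed 61; total 541.
{Holm, Ryde, York, Wirral}: Norris→Ryde 10, Irby→Wirral 32, Vance→Ryde 48, Orton→Ryde 220, Dover→York 32, Kent→Wirral 96, Milton→Holm 42. Service 480; fixed 75; total 555.
{Ryde, York, Wirral}: Norris→Ryde 10, Irby→Wirral 32, Vance→Ryde 48, Orton→Ryde 220, Dover→York 32, Kent→Wirral 96, Milton→York 84. Service 522; fixed 36; total 558.
{Ryde}: service 970 + fixed 8 = 978
No other subset beats 541.

Minimum total cost: 541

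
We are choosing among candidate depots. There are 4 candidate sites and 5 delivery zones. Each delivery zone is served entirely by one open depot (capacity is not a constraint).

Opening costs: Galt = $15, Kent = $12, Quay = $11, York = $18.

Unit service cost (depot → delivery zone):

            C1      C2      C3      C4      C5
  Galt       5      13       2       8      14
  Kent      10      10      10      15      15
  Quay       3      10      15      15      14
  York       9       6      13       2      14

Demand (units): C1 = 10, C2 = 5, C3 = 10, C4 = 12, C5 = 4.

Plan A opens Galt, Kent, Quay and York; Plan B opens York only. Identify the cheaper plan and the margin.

Plan A is cheaper by 132.

Plan A: {Galt, Kent, Quay, York}: C1→Quay 3·10=30, C2→York 6·5=30, C3→Galt 2·10=20, C4→York 2·12=24, C5→Galt 14·4=56. Service 160; fixed 56; total 216.
Plan B: {York}: C1→York 9·10=90, C2→York 6·5=30, C3→York 13·10=130, C4→York 2·12=24, C5→York 14·4=56. Service 330; fixed 18; total 348.
Difference: |216 − 348| = 132.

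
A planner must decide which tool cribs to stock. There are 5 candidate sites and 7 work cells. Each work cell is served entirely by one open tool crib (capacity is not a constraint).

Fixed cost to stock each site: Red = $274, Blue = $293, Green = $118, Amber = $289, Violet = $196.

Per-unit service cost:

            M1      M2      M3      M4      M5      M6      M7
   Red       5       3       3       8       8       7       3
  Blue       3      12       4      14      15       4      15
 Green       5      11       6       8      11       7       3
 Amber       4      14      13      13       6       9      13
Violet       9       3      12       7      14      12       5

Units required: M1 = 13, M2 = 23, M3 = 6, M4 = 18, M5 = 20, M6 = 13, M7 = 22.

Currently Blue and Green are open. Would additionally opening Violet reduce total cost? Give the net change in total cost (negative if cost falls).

Current service cost with {Blue, Green}: 798.
Adding Violet: each work cell re-picks its cheapest; new service cost 596, saving 202.
Extra fixed cost: 196. Net change = 196 − 202 = -6.
(Totals: 1209 → 1203.)

Yes — net change −6 (cost falls by 6).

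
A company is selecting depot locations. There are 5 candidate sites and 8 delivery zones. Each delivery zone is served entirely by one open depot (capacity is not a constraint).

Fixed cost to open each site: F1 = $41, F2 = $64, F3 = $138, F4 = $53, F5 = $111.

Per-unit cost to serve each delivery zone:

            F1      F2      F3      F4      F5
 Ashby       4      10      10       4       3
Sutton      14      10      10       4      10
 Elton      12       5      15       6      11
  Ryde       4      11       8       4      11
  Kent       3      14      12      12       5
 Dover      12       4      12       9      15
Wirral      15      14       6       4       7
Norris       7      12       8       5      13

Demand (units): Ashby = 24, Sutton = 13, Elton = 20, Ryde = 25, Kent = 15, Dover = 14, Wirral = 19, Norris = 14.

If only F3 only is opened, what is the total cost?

Each delivery zone is assigned to its cheapest site among the open ones.
{F3}: Ashby→F3 10·24=240, Sutton→F3 10·13=130, Elton→F3 15·20=300, Ryde→F3 8·25=200, Kent→F3 12·15=180, Dover→F3 12·14=168, Wirral→F3 6·19=114, Norris→F3 8·14=112. Service 1444; fixed 138; total 1582.

Total cost: 1582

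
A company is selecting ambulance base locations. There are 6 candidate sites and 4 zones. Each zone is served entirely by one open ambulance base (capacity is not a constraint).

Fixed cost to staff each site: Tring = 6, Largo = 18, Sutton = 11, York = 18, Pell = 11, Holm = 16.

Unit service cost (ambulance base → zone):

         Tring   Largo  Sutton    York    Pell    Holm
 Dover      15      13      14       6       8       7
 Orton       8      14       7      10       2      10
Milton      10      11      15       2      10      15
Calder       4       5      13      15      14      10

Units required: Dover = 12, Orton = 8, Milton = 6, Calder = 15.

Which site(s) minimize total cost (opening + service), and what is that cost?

For any fixed open set, each zone goes to its cheapest open site; total = fixed + service.
{Tring, York, Pell}: Dover→York 6·12=72, Orton→Pell 2·8=16, Milton→York 2·6=12, Calder→Tring 4·15=60. Service 160; fixed 35; total 195.
{Tring, Sutton, York, Pell}: Dover→York 6·12=72, Orton→Pell 2·8=16, Milton→York 2·6=12, Calder→Tring 4·15=60. Service 160; fixed 46; total 206.
{Tring, York, Pell, Holm}: Dover→York 6·12=72, Orton→Pell 2·8=16, Milton→York 2·6=12, Calder→Tring 4·15=60. Service 160; fixed 51; total 211.
{Tring, Largo, Sutton, York, Pell, Holm}: service 160 + fixed 80 = 240
No other subset beats 195.

Open Tring, York and Pell; minimum total cost 195.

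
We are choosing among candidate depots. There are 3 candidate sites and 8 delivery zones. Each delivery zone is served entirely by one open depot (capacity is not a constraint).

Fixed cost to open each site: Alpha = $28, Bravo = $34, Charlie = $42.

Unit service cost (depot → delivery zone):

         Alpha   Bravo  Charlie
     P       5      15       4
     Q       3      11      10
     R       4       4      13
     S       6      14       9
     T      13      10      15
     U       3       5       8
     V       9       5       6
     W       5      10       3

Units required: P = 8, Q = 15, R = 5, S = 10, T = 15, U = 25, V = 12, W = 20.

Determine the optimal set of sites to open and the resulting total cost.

For any fixed open set, each delivery zone goes to its cheapest open site; total = fixed + service.
{Alpha, Bravo, Charlie}: P→Charlie 4·8=32, Q→Alpha 3·15=45, R→Alpha 4·5=20, S→Alpha 6·10=60, T→Bravo 10·15=150, U→Alpha 3·25=75, V→Bravo 5·12=60, W→Charlie 3·20=60. Service 502; fixed 104; total 606.
{Alpha, Bravo}: P→Alpha 5·8=40, Q→Alpha 3·15=45, R→Alpha 4·5=20, S→Alpha 6·10=60, T→Bravo 10·15=150, U→Alpha 3·25=75, V→Bravo 5·12=60, W→Alpha 5·20=100. Service 550; fixed 62; total 612.
{Alpha, Charlie}: service 559 + fixed 70 = 629
{Alpha}: service 643 + fixed 28 = 671
No other subset beats 606.

Open Alpha, Bravo and Charlie; minimum total cost 606.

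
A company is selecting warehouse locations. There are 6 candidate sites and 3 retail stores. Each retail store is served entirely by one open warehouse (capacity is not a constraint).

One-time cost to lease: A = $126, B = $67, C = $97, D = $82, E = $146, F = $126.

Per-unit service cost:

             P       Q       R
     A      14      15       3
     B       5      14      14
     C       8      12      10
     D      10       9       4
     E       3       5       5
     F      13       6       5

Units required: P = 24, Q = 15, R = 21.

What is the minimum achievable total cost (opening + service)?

For any fixed open set, each retail store goes to its cheapest open site; total = fixed + service.
{E}: P→E 3·24=72, Q→E 5·15=75, R→E 5·21=105. Service 252; fixed 146; total 398.
{D, E}: service 231 + fixed 228 = 459
{B, E}: P→E 3·24=72, Q→E 5·15=75, R→E 5·21=105. Service 252; fixed 213; total 465.
{A, B, C, D, E, F}: service 210 + fixed 644 = 854
No other subset beats 398.

Minimum total cost: 398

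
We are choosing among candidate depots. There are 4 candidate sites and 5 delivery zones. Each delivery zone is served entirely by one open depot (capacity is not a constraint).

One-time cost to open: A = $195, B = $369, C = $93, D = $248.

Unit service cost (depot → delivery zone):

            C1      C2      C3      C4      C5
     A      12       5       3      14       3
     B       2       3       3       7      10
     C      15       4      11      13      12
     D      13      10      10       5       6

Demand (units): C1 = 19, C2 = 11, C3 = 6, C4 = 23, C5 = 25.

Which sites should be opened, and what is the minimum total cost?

Open B only; minimum total cost 869.

For any fixed open set, each delivery zone goes to its cheapest open site; total = fixed + service.
{B}: C1→B 2·19=38, C2→B 3·11=33, C3→B 3·6=18, C4→B 7·23=161, C5→B 10·25=250. Service 500; fixed 369; total 869.
{A, B}: service 325 + fixed 564 = 889
{A}: C1→A 12·19=228, C2→A 5·11=55, C3→A 3·6=18, C4→A 14·23=322, C5→A 3·25=75. Service 698; fixed 195; total 893.
{A, B, C, D}: service 279 + fixed 905 = 1184
No other subset beats 869.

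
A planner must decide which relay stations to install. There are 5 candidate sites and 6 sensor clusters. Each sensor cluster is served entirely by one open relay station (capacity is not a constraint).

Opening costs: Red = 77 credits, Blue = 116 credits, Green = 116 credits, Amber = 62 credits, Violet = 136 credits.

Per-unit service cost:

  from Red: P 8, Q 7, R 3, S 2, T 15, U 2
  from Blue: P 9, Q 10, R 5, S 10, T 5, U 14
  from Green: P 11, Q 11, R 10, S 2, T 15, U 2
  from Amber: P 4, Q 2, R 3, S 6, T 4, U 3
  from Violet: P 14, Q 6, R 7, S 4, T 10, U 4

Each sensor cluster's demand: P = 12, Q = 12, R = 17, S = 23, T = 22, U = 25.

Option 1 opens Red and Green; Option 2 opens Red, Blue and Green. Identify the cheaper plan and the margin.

Option 2 is cheaper by 104.

Option 1: {Red, Green}: P→Red 8·12=96, Q→Red 7·12=84, R→Red 3·17=51, S→Red 2·23=46, T→Red 15·22=330, U→Red 2·25=50. Service 657; fixed 193; total 850.
Option 2: {Red, Blue, Green}: P→Red 8·12=96, Q→Red 7·12=84, R→Red 3·17=51, S→Red 2·23=46, T→Blue 5·22=110, U→Red 2·25=50. Service 437; fixed 309; total 746.
Difference: |850 − 746| = 104.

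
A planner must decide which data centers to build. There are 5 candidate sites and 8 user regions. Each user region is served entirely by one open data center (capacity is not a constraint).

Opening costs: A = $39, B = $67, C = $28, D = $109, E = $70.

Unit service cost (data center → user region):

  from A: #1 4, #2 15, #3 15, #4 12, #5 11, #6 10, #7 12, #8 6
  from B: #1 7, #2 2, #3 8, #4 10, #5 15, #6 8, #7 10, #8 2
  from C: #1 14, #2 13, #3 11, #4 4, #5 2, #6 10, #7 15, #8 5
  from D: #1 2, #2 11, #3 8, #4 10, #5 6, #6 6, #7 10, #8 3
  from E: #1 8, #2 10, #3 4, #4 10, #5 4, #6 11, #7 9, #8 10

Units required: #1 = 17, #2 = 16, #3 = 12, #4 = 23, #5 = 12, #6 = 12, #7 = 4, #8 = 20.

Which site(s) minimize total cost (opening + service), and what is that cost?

For any fixed open set, each user region goes to its cheapest open site; total = fixed + service.
{A, B, C}: #1→A 4·17=68, #2→B 2·16=32, #3→B 8·12=96, #4→C 4·23=92, #5→C 2·12=24, #6→B 8·12=96, #7→B 10·4=40, #8→B 2·20=40. Service 488; fixed 134; total 622.
{B, C}: service 539 + fixed 95 = 634
{B, C, D}: service 430 + fixed 204 = 634
{A, B, C, D, E}: service 378 + fixed 313 = 691
No other subset beats 622.

Open A, B and C; minimum total cost 622.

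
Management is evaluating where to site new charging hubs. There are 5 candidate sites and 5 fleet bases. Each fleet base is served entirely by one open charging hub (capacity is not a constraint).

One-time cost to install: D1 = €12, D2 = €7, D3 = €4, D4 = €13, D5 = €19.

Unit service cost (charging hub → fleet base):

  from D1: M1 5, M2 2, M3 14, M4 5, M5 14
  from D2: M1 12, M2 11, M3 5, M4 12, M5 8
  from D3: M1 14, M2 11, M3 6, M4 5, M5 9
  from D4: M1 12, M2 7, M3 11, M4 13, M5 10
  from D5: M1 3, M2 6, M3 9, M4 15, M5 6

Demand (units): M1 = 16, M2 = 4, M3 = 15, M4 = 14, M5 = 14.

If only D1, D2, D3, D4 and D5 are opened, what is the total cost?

Total cost: 340

Each fleet base is assigned to its cheapest site among the open ones.
{D1, D2, D3, D4, D5}: M1→D5 3·16=48, M2→D1 2·4=8, M3→D2 5·15=75, M4→D1 5·14=70, M5→D5 6·14=84. Service 285; fixed 55; total 340.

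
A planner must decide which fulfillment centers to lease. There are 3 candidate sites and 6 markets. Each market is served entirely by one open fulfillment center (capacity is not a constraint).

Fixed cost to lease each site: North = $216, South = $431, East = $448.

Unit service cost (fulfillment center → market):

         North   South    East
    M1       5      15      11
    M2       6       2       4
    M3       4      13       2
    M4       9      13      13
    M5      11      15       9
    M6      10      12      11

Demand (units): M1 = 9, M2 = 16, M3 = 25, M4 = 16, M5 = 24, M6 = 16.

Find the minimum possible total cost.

For any fixed open set, each market goes to its cheapest open site; total = fixed + service.
{North}: M1→North 5·9=45, M2→North 6·16=96, M3→North 4·25=100, M4→North 9·16=144, M5→North 11·24=264, M6→North 10·16=160. Service 809; fixed 216; total 1025.
{East}: service 813 + fixed 448 = 1261
{North, East}: M1→North 5·9=45, M2→East 4·16=64, M3→East 2·25=50, M4→North 9·16=144, M5→East 9·24=216, M6→North 10·16=160. Service 679; fixed 664; total 1343.
{North, South, East}: service 647 + fixed 1095 = 1742
No other subset beats 1025.

Minimum total cost: 1025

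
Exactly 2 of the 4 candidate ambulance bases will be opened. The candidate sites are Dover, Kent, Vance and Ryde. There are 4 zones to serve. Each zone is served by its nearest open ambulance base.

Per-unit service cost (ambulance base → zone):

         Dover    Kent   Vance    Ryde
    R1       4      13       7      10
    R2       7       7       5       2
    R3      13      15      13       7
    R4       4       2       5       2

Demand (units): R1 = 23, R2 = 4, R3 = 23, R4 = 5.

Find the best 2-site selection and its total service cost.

Choose Dover and Ryde; total service cost 271.

With exactly 2 open, each zone uses its cheapest among the chosen.
{Dover, Ryde}: R1→Dover 4·23=92, R2→Ryde 2·4=8, R3→Ryde 7·23=161, R4→Ryde 2·5=10. Service cost 271.
{Vance, Ryde}: service cost 340
{Kent, Ryde}: service cost 409
Among all 6 size-2 choices, {Dover, Ryde} is lowest.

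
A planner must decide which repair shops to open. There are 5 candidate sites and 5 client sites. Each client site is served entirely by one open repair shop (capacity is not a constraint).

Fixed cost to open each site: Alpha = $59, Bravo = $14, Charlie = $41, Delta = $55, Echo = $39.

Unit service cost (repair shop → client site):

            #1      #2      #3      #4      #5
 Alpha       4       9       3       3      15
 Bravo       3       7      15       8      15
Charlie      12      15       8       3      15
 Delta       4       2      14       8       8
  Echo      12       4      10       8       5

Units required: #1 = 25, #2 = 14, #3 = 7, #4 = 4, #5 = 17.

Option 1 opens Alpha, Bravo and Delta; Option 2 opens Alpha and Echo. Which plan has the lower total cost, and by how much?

Option 2 is cheaper by 28.

Option 1: {Alpha, Bravo, Delta}: #1→Bravo 3·25=75, #2→Delta 2·14=28, #3→Alpha 3·7=21, #4→Alpha 3·4=12, #5→Delta 8·17=136. Service 272; fixed 128; total 400.
Option 2: {Alpha, Echo}: #1→Alpha 4·25=100, #2→Echo 4·14=56, #3→Alpha 3·7=21, #4→Alpha 3·4=12, #5→Echo 5·17=85. Service 274; fixed 98; total 372.
Difference: |400 − 372| = 28.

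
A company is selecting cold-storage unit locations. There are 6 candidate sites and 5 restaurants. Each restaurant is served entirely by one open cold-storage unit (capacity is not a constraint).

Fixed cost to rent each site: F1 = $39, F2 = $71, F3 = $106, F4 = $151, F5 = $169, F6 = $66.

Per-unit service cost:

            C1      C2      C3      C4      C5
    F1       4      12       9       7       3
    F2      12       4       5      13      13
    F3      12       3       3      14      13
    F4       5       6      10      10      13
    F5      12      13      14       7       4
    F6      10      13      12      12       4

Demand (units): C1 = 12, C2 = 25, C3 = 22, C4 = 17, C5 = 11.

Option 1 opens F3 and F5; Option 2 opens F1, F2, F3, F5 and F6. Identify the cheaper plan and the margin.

Option 1: {F3, F5}: C1→F3 12·12=144, C2→F3 3·25=75, C3→F3 3·22=66, C4→F5 7·17=119, C5→F5 4·11=44. Service 448; fixed 275; total 723.
Option 2: {F1, F2, F3, F5, F6}: C1→F1 4·12=48, C2→F3 3·25=75, C3→F3 3·22=66, C4→F1 7·17=119, C5→F1 3·11=33. Service 341; fixed 451; total 792.
Difference: |723 − 792| = 69.

Option 1 is cheaper by 69.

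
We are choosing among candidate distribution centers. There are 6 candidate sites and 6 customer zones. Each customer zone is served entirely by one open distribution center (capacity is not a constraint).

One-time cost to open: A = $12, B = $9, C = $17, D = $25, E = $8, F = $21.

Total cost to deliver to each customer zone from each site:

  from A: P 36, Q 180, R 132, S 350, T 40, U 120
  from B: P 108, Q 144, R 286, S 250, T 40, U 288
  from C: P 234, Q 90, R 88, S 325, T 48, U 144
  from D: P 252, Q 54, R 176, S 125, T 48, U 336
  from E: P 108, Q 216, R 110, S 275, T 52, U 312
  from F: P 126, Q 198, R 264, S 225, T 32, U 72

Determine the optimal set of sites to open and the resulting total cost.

For any fixed open set, each customer zone goes to its cheapest open site; total = fixed + service.
{A, C, D, F}: P→A 36, Q→D 54, R→C 88, S→D 125, T→F 32, U→F 72. Service 407; fixed 75; total 482.
{A, C, D, E, F}: P→A 36, Q→D 54, R→C 88, S→D 125, T→F 32, U→F 72. Service 407; fixed 83; total 490.
{A, B, C, D, F}: service 407 + fixed 84 = 491
{A, B, C, D, E, F}: P→A 36, Q→D 54, R→C 88, S→D 125, T→F 32, U→F 72. Service 407; fixed 92; total 499.
No other subset beats 482.

Open A, C, D and F; minimum total cost 482.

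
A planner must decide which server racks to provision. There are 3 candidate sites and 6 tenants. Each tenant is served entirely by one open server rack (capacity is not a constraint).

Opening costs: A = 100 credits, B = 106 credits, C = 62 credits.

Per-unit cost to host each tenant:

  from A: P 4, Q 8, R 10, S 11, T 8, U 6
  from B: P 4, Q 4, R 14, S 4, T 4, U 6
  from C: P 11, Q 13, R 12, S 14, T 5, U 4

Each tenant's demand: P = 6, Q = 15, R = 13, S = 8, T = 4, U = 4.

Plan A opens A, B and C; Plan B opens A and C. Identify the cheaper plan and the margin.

Plan A is cheaper by 14.

Plan A: {A, B, C}: P→A 4·6=24, Q→B 4·15=60, R→A 10·13=130, S→B 4·8=32, T→B 4·4=16, U→C 4·4=16. Service 278; fixed 268; total 546.
Plan B: {A, C}: P→A 4·6=24, Q→A 8·15=120, R→A 10·13=130, S→A 11·8=88, T→C 5·4=20, U→C 4·4=16. Service 398; fixed 162; total 560.
Difference: |546 − 560| = 14.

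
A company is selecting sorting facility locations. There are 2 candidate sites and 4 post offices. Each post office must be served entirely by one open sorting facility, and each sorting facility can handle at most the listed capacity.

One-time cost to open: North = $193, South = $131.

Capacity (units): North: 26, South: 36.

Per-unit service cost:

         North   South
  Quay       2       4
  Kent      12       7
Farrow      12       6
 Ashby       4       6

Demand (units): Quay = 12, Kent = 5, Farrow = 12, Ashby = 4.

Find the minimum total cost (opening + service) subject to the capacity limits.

Open {South}: Quay→South 4·12=48, Kent→South 7·5=35, Farrow→South 6·12=72, Ashby→South 6·4=24.
Loads: South carries 33/36. Service 179; fixed 131; total 310.
Next best feasible plan costs 471.

Minimum total cost: 310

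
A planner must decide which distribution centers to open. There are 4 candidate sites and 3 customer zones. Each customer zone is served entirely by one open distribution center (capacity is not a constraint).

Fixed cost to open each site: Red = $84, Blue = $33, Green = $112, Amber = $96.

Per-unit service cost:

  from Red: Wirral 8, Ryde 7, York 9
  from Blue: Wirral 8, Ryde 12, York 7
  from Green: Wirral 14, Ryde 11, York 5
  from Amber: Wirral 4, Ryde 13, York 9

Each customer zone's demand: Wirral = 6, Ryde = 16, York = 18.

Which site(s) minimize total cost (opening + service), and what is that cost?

Open Blue only; minimum total cost 399.

For any fixed open set, each customer zone goes to its cheapest open site; total = fixed + service.
{Blue}: Wirral→Blue 8·6=48, Ryde→Blue 12·16=192, York→Blue 7·18=126. Service 366; fixed 33; total 399.
{Red, Blue}: Wirral→Red 8·6=48, Ryde→Red 7·16=112, York→Blue 7·18=126. Service 286; fixed 117; total 403.
{Red}: service 322 + fixed 84 = 406
{Red, Blue, Green, Amber}: service 226 + fixed 325 = 551
No other subset beats 399.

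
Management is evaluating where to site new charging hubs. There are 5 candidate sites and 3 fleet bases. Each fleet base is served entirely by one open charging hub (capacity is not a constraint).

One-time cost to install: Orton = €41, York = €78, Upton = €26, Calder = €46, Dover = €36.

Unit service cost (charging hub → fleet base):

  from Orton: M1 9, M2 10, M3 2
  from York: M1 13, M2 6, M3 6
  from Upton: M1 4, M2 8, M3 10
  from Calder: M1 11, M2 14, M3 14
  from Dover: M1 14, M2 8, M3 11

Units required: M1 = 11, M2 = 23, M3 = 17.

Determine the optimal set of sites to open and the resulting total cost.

For any fixed open set, each fleet base goes to its cheapest open site; total = fixed + service.
{Orton, Upton}: M1→Upton 4·11=44, M2→Upton 8·23=184, M3→Orton 2·17=34. Service 262; fixed 67; total 329.
{Orton, York, Upton}: M1→Upton 4·11=44, M2→York 6·23=138, M3→Orton 2·17=34. Service 216; fixed 145; total 361.
{Orton, Upton, Dover}: service 262 + fixed 103 = 365
{Orton, York, Upton, Calder, Dover}: service 216 + fixed 227 = 443
No other subset beats 329.

Open Orton and Upton; minimum total cost 329.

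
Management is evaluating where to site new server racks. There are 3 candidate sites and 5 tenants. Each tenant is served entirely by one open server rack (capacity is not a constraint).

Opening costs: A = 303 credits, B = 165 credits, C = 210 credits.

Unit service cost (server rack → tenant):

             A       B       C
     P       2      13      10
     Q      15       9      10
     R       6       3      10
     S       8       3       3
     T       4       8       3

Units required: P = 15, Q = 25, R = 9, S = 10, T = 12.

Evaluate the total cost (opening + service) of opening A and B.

Total cost: 828

Each tenant is assigned to its cheapest site among the open ones.
{A, B}: P→A 2·15=30, Q→B 9·25=225, R→B 3·9=27, S→B 3·10=30, T→A 4·12=48. Service 360; fixed 468; total 828.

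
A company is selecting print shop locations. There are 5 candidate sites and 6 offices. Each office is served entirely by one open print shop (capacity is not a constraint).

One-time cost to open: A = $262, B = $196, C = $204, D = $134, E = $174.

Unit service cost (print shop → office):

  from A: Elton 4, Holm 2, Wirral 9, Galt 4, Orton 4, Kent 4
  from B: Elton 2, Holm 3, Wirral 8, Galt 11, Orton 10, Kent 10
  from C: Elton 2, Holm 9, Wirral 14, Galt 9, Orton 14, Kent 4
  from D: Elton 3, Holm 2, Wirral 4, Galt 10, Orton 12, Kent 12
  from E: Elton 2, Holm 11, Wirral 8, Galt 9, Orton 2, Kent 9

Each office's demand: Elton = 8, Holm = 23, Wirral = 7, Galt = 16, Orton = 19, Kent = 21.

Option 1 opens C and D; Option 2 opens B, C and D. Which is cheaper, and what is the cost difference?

Option 1: {C, D}: Elton→C 2·8=16, Holm→D 2·23=46, Wirral→D 4·7=28, Galt→C 9·16=144, Orton→D 12·19=228, Kent→C 4·21=84. Service 546; fixed 338; total 884.
Option 2: {B, C, D}: Elton→B 2·8=16, Holm→D 2·23=46, Wirral→D 4·7=28, Galt→C 9·16=144, Orton→B 10·19=190, Kent→C 4·21=84. Service 508; fixed 534; total 1042.
Difference: |884 − 1042| = 158.

Option 1 is cheaper by 158.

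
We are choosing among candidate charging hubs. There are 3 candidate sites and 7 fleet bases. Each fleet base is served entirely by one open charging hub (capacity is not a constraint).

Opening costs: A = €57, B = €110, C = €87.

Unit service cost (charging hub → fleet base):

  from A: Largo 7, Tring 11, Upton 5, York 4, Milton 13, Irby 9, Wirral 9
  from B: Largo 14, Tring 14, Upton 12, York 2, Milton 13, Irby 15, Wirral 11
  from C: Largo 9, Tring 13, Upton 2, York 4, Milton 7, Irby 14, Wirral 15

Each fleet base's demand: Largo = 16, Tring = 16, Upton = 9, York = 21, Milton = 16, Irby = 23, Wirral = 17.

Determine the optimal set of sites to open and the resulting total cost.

Open A and C; minimum total cost 1006.

For any fixed open set, each fleet base goes to its cheapest open site; total = fixed + service.
{A, C}: Largo→A 7·16=112, Tring→A 11·16=176, Upton→C 2·9=18, York→A 4·21=84, Milton→C 7·16=112, Irby→A 9·23=207, Wirral→A 9·17=153. Service 862; fixed 144; total 1006.
{A}: service 985 + fixed 57 = 1042
{A, B, C}: Largo→A 7·16=112, Tring→A 11·16=176, Upton→C 2·9=18, York→B 2·21=42, Milton→C 7·16=112, Irby→A 9·23=207, Wirral→A 9·17=153. Service 820; fixed 254; total 1074.
(All 7 nonempty subsets were checked; A and C is lowest.)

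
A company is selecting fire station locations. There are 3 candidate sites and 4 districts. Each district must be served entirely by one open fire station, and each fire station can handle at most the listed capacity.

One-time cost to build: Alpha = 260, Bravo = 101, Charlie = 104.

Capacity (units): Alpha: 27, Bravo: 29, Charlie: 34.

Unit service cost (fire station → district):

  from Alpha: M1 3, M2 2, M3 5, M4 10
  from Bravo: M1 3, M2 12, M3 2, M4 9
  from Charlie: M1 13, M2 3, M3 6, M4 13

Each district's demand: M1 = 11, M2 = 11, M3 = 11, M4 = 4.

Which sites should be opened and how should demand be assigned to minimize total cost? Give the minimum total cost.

Minimum total cost: 329

Open {Bravo, Charlie}: M1→Bravo 3·11=33, M2→Charlie 3·11=33, M3→Bravo 2·11=22, M4→Bravo 9·4=36.
Loads: Bravo carries 26/29, Charlie carries 11/34. Service 124; fixed 205; total 329.
Next best feasible plan costs 345.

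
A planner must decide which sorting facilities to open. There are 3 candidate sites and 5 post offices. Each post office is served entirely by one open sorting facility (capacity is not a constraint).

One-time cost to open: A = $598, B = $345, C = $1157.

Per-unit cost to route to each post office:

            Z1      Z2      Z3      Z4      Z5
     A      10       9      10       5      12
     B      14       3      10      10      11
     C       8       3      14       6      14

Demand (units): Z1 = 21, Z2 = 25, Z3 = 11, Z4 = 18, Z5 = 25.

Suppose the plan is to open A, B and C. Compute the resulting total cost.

Each post office is assigned to its cheapest site among the open ones.
{A, B, C}: Z1→C 8·21=168, Z2→B 3·25=75, Z3→A 10·11=110, Z4→A 5·18=90, Z5→B 11·25=275. Service 718; fixed 2100; total 2818.

Total cost: 2818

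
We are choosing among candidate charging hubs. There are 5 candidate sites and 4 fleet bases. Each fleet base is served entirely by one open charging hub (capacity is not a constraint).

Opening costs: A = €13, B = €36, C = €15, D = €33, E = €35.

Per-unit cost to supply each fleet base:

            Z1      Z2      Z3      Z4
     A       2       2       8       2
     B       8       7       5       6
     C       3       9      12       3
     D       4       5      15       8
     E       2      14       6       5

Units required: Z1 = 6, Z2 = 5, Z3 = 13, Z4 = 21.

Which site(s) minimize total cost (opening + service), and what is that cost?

For any fixed open set, each fleet base goes to its cheapest open site; total = fixed + service.
{A, B}: Z1→A 2·6=12, Z2→A 2·5=10, Z3→B 5·13=65, Z4→A 2·21=42. Service 129; fixed 49; total 178.
{A}: Z1→A 2·6=12, Z2→A 2·5=10, Z3→A 8·13=104, Z4→A 2·21=42. Service 168; fixed 13; total 181.
{A, E}: Z1→A 2·6=12, Z2→A 2·5=10, Z3→E 6·13=78, Z4→A 2·21=42. Service 142; fixed 48; total 190.
{A, B, C, D, E}: service 129 + fixed 132 = 261
No other subset beats 178.

Open A and B; minimum total cost 178.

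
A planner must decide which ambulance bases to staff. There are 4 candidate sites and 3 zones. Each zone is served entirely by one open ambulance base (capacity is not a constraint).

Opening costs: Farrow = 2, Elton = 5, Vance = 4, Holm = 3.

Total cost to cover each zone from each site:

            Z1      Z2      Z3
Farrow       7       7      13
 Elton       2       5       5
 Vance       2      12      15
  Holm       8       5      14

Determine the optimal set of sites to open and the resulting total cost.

Open Elton only; minimum total cost 17.

For any fixed open set, each zone goes to its cheapest open site; total = fixed + service.
{Elton}: Z1→Elton 2, Z2→Elton 5, Z3→Elton 5. Service 12; fixed 5; total 17.
{Farrow, Elton}: service 12 + fixed 7 = 19
{Elton, Holm}: service 12 + fixed 8 = 20
{Farrow, Elton, Vance, Holm}: service 12 + fixed 14 = 26
No other subset beats 17.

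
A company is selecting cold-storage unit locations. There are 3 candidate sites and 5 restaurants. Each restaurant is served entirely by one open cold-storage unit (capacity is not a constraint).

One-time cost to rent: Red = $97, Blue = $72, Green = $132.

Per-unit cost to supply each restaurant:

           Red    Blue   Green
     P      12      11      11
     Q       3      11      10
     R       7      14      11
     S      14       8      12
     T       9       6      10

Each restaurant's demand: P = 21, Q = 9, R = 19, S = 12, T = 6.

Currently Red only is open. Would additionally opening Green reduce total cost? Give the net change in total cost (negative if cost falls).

No — net change +87 (cost rises by 87).

Current service cost with {Red}: 634.
Adding Green: each restaurant re-picks its cheapest; new service cost 589, saving 45.
Extra fixed cost: 132. Net change = 132 − 45 = 87.
(Totals: 731 → 818.)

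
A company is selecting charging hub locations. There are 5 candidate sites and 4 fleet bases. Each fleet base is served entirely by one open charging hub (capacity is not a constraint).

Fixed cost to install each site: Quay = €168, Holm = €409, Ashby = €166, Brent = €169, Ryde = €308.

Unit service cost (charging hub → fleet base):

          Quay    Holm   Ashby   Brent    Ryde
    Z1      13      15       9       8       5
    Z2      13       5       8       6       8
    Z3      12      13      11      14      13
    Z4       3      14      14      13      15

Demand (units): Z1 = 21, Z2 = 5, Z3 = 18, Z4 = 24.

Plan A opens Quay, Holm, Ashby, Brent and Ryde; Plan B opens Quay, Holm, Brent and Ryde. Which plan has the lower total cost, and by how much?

Plan B is cheaper by 148.

Plan A: {Quay, Holm, Ashby, Brent, Ryde}: Z1→Ryde 5·21=105, Z2→Holm 5·5=25, Z3→Ashby 11·18=198, Z4→Quay 3·24=72. Service 400; fixed 1220; total 1620.
Plan B: {Quay, Holm, Brent, Ryde}: Z1→Ryde 5·21=105, Z2→Holm 5·5=25, Z3→Quay 12·18=216, Z4→Quay 3·24=72. Service 418; fixed 1054; total 1472.
Difference: |1620 − 1472| = 148.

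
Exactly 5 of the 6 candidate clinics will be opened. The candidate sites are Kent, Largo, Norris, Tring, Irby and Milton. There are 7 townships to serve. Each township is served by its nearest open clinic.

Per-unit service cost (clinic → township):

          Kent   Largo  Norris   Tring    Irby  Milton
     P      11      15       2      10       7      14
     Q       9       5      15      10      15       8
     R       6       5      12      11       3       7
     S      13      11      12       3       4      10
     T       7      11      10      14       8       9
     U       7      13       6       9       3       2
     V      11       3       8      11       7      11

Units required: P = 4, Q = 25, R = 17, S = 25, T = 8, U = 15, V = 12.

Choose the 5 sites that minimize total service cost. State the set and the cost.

Choose Largo, Norris, Tring, Irby and Milton; total service cost 389.

With exactly 5 open, each township uses its cheapest among the chosen.
{Largo, Norris, Tring, Irby, Milton}: P→Norris 2·4=8, Q→Largo 5·25=125, R→Irby 3·17=51, S→Tring 3·25=75, T→Irby 8·8=64, U→Milton 2·15=30, V→Largo 3·12=36. Service cost 389.
{Kent, Largo, Norris, Tring, Irby}: service cost 396
{Kent, Largo, Tring, Irby, Milton}: service cost 401
Among all 6 size-5 choices, {Largo, Norris, Tring, Irby, Milton} is lowest.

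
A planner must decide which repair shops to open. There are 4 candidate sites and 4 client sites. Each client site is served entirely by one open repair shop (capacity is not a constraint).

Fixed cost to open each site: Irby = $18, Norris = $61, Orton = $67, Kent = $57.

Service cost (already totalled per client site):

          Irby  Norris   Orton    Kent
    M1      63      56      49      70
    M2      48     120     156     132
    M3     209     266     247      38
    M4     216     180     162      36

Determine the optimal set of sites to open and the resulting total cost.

Open Irby and Kent; minimum total cost 260.

For any fixed open set, each client site goes to its cheapest open site; total = fixed + service.
{Irby, Kent}: M1→Irby 63, M2→Irby 48, M3→Kent 38, M4→Kent 36. Service 185; fixed 75; total 260.
{Irby, Orton, Kent}: service 171 + fixed 142 = 313
{Irby, Norris, Kent}: service 178 + fixed 136 = 314
{Irby, Norris, Orton, Kent}: service 171 + fixed 203 = 374
(All 15 nonempty subsets were checked; Irby and Kent is lowest.)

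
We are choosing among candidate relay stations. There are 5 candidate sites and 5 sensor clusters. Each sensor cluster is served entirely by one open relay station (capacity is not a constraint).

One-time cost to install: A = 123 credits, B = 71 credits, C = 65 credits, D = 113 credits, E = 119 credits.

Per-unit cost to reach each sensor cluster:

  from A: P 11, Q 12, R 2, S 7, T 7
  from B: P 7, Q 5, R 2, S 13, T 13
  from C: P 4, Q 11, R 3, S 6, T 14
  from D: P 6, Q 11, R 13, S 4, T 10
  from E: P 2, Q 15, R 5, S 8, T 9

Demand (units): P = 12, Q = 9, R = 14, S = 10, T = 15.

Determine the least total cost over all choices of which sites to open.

Minimum total cost: 502

For any fixed open set, each sensor cluster goes to its cheapest open site; total = fixed + service.
{B, E}: P→E 2·12=24, Q→B 5·9=45, R→B 2·14=28, S→E 8·10=80, T→E 9·15=135. Service 312; fixed 190; total 502.
{B, C}: service 376 + fixed 136 = 512
{B, D}: service 335 + fixed 184 = 519
{A, B, C, D, E}: P→E 2·12=24, Q→B 5·9=45, R→A 2·14=28, S→D 4·10=40, T→A 7·15=105. Service 242; fixed 491; total 733.
No other subset beats 502.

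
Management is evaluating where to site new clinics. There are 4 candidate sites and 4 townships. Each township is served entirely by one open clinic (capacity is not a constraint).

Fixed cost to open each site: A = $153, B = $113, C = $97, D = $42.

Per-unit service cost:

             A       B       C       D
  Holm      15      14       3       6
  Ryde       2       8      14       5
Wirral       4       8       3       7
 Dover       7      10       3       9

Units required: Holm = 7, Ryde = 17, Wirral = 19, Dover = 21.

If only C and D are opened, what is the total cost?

Each township is assigned to its cheapest site among the open ones.
{C, D}: Holm→C 3·7=21, Ryde→D 5·17=85, Wirral→C 3·19=57, Dover→C 3·21=63. Service 226; fixed 139; total 365.

Total cost: 365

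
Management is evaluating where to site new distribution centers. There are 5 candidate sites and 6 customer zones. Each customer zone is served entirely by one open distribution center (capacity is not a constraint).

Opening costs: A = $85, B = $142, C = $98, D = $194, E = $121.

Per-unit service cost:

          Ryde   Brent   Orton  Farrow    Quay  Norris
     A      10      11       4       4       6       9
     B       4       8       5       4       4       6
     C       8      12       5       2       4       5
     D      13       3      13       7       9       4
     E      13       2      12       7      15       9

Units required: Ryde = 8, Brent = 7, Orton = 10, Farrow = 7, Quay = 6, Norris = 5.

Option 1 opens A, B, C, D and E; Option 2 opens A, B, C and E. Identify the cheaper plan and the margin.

Option 1: {A, B, C, D, E}: Ryde→B 4·8=32, Brent→E 2·7=14, Orton→A 4·10=40, Farrow→C 2·7=14, Quay→B 4·6=24, Norris→D 4·5=20. Service 144; fixed 640; total 784.
Option 2: {A, B, C, E}: Ryde→B 4·8=32, Brent→E 2·7=14, Orton→A 4·10=40, Farrow→C 2·7=14, Quay→B 4·6=24, Norris→C 5·5=25. Service 149; fixed 446; total 595.
Difference: |784 − 595| = 189.

Option 2 is cheaper by 189.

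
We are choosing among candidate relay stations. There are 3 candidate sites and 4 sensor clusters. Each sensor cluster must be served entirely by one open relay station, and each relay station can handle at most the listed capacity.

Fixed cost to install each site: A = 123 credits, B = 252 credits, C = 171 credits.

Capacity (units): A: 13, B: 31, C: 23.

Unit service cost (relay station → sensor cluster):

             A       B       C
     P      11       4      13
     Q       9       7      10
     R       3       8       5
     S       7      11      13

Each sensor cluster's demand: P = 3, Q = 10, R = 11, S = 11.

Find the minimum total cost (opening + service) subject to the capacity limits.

Minimum total cost: 611

Open {A, B}: P→B 4·3=12, Q→B 7·10=70, R→A 3·11=33, S→B 11·11=121.
Loads: A carries 11/13, B carries 24/31. Service 236; fixed 375; total 611.
Next best feasible plan costs 615.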